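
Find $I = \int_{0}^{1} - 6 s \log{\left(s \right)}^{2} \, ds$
$- \frac{3}{2}$

Begin with the known integral
$$J(a) = \int_{0}^{1} - 6 s^{a} \, ds = - \frac{6}{a + 1}.$$

Differentiating under the integral sign brings down a factor of $\ln s$:
$$\frac{dJ}{da} = \int_{0}^{1} - 6 s^{a} \log{\left(s \right)} \, ds = \frac{6}{\left(a + 1\right)^{2}}.$$

Repeating twice in total — each differentiation brings down another $\ln s$ — gives
$$\frac{d^{2}J}{da^{2}} = \int_{0}^{1} - 6 s^{a} \log{\left(s \right)}^{2} \, ds = - \frac{12}{\left(a + 1\right)^{3}},$$
and the integrand here is exactly the target integrand, so $I = - \frac{12}{\left(a + 1\right)^{3}}$.

Setting $a = 1$:
$$I = - \frac{3}{2}.$$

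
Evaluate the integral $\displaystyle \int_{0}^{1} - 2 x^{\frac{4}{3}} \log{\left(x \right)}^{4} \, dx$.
$- \frac{11664}{16807}$

Start from the elementary integral
$$J(a) = \int_{0}^{1} - 2 x^{a} \, dx = - \frac{2}{a + 1}.$$

Differentiating under the integral sign brings down a factor of $\ln x$:
$$\frac{dJ}{da} = \int_{0}^{1} - 2 x^{a} \log{\left(x \right)} \, dx = \frac{2}{\left(a + 1\right)^{2}}.$$

Repeating $4$ times in total — each differentiation brings down another $\ln x$ — gives
$$\frac{d^{4}J}{da^{4}} = \int_{0}^{1} - 2 x^{a} \log{\left(x \right)}^{4} \, dx = - \frac{48}{\left(a + 1\right)^{5}},$$
and the integrand here is exactly the target integrand, so $I = - \frac{48}{\left(a + 1\right)^{5}}$.

Setting $a = \frac{4}{3}$:
$$I = - \frac{11664}{16807}.$$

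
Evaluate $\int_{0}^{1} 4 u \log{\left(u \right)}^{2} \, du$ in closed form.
$1$

Start from the elementary integral
$$J(a) = \int_{0}^{1} 4 u^{a} \, du = \frac{4}{a + 1}.$$

Differentiating under the integral sign brings down a factor of $\ln u$:
$$\frac{dJ}{da} = \int_{0}^{1} 4 u^{a} \log{\left(u \right)} \, du = - \frac{4}{\left(a + 1\right)^{2}}.$$

Repeating twice in total — each differentiation brings down another $\ln u$ — gives
$$\frac{d^{2}J}{da^{2}} = \int_{0}^{1} 4 u^{a} \log{\left(u \right)}^{2} \, du = \frac{8}{\left(a + 1\right)^{3}},$$
and the integrand here is exactly the target integrand, so $I = \frac{8}{\left(a + 1\right)^{3}}$.

Setting $a = 1$:
$$I = 1.$$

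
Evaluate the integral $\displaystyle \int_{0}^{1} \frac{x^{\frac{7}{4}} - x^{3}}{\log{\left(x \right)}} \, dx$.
$- \log{\left(\frac{16}{11} \right)}$

Replace the exponent $3$ by a parameter $a$: let $I(a) = \int_{0}^{1} \frac{x^{\frac{7}{4}} - x^{a}}{\log{\left(x \right)}} \, dx$.

Since $\dfrac{\partial}{\partial a}\,x^{a} = x^{a} \ln x$, the $\ln x$ in the denominator cancels and
$$\frac{dI}{da} = \int_{0}^{1} -1 x^{a} \, dx = -1 \left[\frac{x^{a+1}}{a+1}\right]_0^1 = - \frac{1}{a + 1}.$$

Integrating with respect to $a$ gives $I(a) = - \log{\left(\frac{4 a}{11} + \frac{4}{11} \right)} + C$.

At $a = \frac{7}{4}$ the integrand is identically $0$, so $I(\frac{7}{4}) = 0$. The closed form gives $0$, hence $C = 0$.

Setting $a = 3$:
$$I = - \log{\left(\frac{16}{11} \right)}.$$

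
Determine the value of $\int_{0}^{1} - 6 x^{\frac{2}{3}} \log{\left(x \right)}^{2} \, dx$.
$- \frac{324}{125}$

Start from the elementary integral
$$J(a) = \int_{0}^{1} - 6 x^{a} \, dx = - \frac{6}{a + 1}.$$

Differentiating under the integral sign brings down a factor of $\ln x$:
$$\frac{dJ}{da} = \int_{0}^{1} - 6 x^{a} \log{\left(x \right)} \, dx = \frac{6}{\left(a + 1\right)^{2}}.$$

Repeating twice in total — each differentiation brings down another $\ln x$ — gives
$$\frac{d^{2}J}{da^{2}} = \int_{0}^{1} - 6 x^{a} \log{\left(x \right)}^{2} \, dx = - \frac{12}{\left(a + 1\right)^{3}},$$
and the integrand here is exactly the target integrand, so $I = - \frac{12}{\left(a + 1\right)^{3}}$.

Setting $a = \frac{2}{3}$:
$$I = - \frac{324}{125}.$$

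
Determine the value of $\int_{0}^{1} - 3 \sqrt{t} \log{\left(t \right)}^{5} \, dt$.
$\frac{2560}{81}$

Begin with the known integral
$$J(a) = \int_{0}^{1} - 3 t^{a} \, dt = - \frac{3}{a + 1}.$$

Differentiating under the integral sign brings down a factor of $\ln t$:
$$\frac{dJ}{da} = \int_{0}^{1} - 3 t^{a} \log{\left(t \right)} \, dt = \frac{3}{\left(a + 1\right)^{2}}.$$

Repeating $5$ times in total — each differentiation brings down another $\ln t$ — gives
$$\frac{d^{5}J}{da^{5}} = \int_{0}^{1} - 3 t^{a} \log{\left(t \right)}^{5} \, dt = \frac{360}{\left(a + 1\right)^{6}},$$
and the integrand here is exactly the target integrand, so $I = \frac{360}{\left(a + 1\right)^{6}}$.

Setting $a = \frac{1}{2}$:
$$I = \frac{2560}{81}.$$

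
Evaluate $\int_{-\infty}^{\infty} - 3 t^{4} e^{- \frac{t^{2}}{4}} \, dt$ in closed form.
$- 72 \sqrt{\pi}$

Start from the elementary integral
$$J(a) = \int_{-\infty}^{\infty} - 3 e^{- a t^{2}} \, dt = - \frac{3 \sqrt{\pi}}{\sqrt{a}}.$$

Differentiating under the integral sign brings down a factor of $(-t^2)$:
$$\frac{dJ}{da} = \int_{-\infty}^{\infty} 3 t^{2} e^{- a t^{2}} \, dt = \frac{3 \sqrt{\pi}}{2 a^{\frac{3}{2}}}.$$

Repeating twice in total — each differentiation brings down another $(-t^2)$ — gives
$$\frac{d^{2}J}{da^{2}} = \int_{-\infty}^{\infty} - 3 t^{4} e^{- a t^{2}} \, dt = - \frac{9 \sqrt{\pi}}{4 a^{\frac{5}{2}}},$$
and the integrand here is exactly the target integrand, so $I = - \frac{9 \sqrt{\pi}}{4 a^{\frac{5}{2}}}$.

Setting $a = \frac{1}{4}$:
$$I = - 72 \sqrt{\pi}.$$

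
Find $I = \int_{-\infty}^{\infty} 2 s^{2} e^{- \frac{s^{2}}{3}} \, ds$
$3 \sqrt{3} \sqrt{\pi}$

Begin with the known integral
$$J(a) = \int_{-\infty}^{\infty} 2 e^{- a s^{2}} \, ds = \frac{2 \sqrt{\pi}}{\sqrt{a}}.$$

Differentiating under the integral sign brings down a factor of $(-s^2)$:
$$\frac{dJ}{da} = \int_{-\infty}^{\infty} - 2 s^{2} e^{- a s^{2}} \, ds = - \frac{\sqrt{\pi}}{a^{\frac{3}{2}}}.$$

The integral on the left is $-I$, so $I = \frac{\sqrt{\pi}}{a^{\frac{3}{2}}}$.

Setting $a = \frac{1}{3}$:
$$I = 3 \sqrt{3} \sqrt{\pi}.$$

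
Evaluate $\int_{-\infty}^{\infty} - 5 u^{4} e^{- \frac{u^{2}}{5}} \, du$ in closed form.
$- \frac{375 \sqrt{5} \sqrt{\pi}}{4}$

Start from the elementary integral
$$J(a) = \int_{-\infty}^{\infty} - 5 e^{- a u^{2}} \, du = - \frac{5 \sqrt{\pi}}{\sqrt{a}}.$$

Differentiating under the integral sign brings down a factor of $(-u^2)$:
$$\frac{dJ}{da} = \int_{-\infty}^{\infty} 5 u^{2} e^{- a u^{2}} \, du = \frac{5 \sqrt{\pi}}{2 a^{\frac{3}{2}}}.$$

Repeating twice in total — each differentiation brings down another $(-u^2)$ — gives
$$\frac{d^{2}J}{da^{2}} = \int_{-\infty}^{\infty} - 5 u^{4} e^{- a u^{2}} \, du = - \frac{15 \sqrt{\pi}}{4 a^{\frac{5}{2}}},$$
and the integrand here is exactly the target integrand, so $I = - \frac{15 \sqrt{\pi}}{4 a^{\frac{5}{2}}}$.

Setting $a = \frac{1}{5}$:
$$I = - \frac{375 \sqrt{5} \sqrt{\pi}}{4}.$$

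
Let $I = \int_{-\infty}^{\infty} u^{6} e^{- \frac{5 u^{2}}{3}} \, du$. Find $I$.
$\frac{81 \sqrt{15} \sqrt{\pi}}{1000}$

Consider the simpler parametrised integral
$$J(a) = \int_{-\infty}^{\infty} e^{- a u^{2}} \, du = \frac{\sqrt{\pi}}{\sqrt{a}}.$$

Differentiating under the integral sign brings down a factor of $(-u^2)$:
$$\frac{dJ}{da} = \int_{-\infty}^{\infty} - u^{2} e^{- a u^{2}} \, du = - \frac{\sqrt{\pi}}{2 a^{\frac{3}{2}}}.$$

Repeating $3$ times in total — each differentiation brings down another $(-u^2)$ — gives
$$\frac{d^{3}J}{da^{3}} = \int_{-\infty}^{\infty} - u^{6} e^{- a u^{2}} \, du = - \frac{15 \sqrt{\pi}}{8 a^{\frac{7}{2}}},$$
and the integrand here is $(-1)^{3}$ times the target integrand, so $I = (-1)^{3}\,\frac{d^{3}J}{da^{3}} = \frac{15 \sqrt{\pi}}{8 a^{\frac{7}{2}}}$.

Setting $a = \frac{5}{3}$:
$$I = \frac{81 \sqrt{15} \sqrt{\pi}}{1000}.$$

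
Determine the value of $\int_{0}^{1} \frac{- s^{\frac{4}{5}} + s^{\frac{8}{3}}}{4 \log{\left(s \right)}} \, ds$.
$\log{\left(\frac{\sqrt[4]{165}}{3} \right)}$

Replace the exponent $\frac{4}{5}$ by a parameter $a$: let $I(a) = \int_{0}^{1} \frac{s^{\frac{8}{3}} - s^{a}}{4 \log{\left(s \right)}} \, ds$.

Since $\dfrac{\partial}{\partial a}\,s^{a} = s^{a} \ln s$, the $\ln s$ in the denominator cancels and
$$\frac{dI}{da} = \int_{0}^{1} - \frac{1}{4} s^{a} \, ds = - \frac{1}{4} \left[\frac{s^{a+1}}{a+1}\right]_0^1 = - \frac{1}{4 a + 4}.$$

Integrating with respect to $a$ gives $I(a) = - \frac{\log{\left(a + 1 \right)}}{4} - \frac{\log{\left(3 \right)}}{4} + \frac{\log{\left(11 \right)}}{4} + C$.

At $a = \frac{8}{3}$ the integrand is identically $0$, so $I(\frac{8}{3}) = 0$. The closed form gives $0$, hence $C = 0$.

Setting $a = \frac{4}{5}$:
$$I = \log{\left(\frac{\sqrt[4]{165}}{3} \right)}.$$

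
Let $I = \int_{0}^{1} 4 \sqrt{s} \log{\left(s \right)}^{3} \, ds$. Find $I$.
$- \frac{128}{27}$

Consider the simpler parametrised integral
$$J(a) = \int_{0}^{1} 4 s^{a} \, ds = \frac{4}{a + 1}.$$

Differentiating under the integral sign brings down a factor of $\ln s$:
$$\frac{dJ}{da} = \int_{0}^{1} 4 s^{a} \log{\left(s \right)} \, ds = - \frac{4}{\left(a + 1\right)^{2}}.$$

Repeating $3$ times in total — each differentiation brings down another $\ln s$ — gives
$$\frac{d^{3}J}{da^{3}} = \int_{0}^{1} 4 s^{a} \log{\left(s \right)}^{3} \, ds = - \frac{24}{\left(a + 1\right)^{4}},$$
and the integrand here is exactly the target integrand, so $I = - \frac{24}{\left(a + 1\right)^{4}}$.

Setting $a = \frac{1}{2}$:
$$I = - \frac{128}{27}.$$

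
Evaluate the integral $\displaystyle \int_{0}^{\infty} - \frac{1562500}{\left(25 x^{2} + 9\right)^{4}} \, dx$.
$- \frac{390625 \pi}{17496}$

Start from the standard arctangent integral
$$J(a) = \int_{0}^{\infty} - \frac{4}{a^{2} + x^{2}} \, dx = - \frac{2 \pi}{a}.$$

Differentiating under the integral sign with respect to $a$,
$$\frac{dJ}{da} = \int_{0}^{\infty} \frac{8 a}{\left(a^{2} + x^{2}\right)^{2}} \, dx = \frac{2 \pi}{a^{2}},$$
so $\int_{0}^{\infty} - \frac{4}{\left(a^{2} + x^{2}\right)^{2}} \, dx = - \frac{\pi}{a^{3}}$.

Repeating — each differentiation of $1/(x^2+a^2)^j$ produces $-2ja/(x^2+a^2)^{j+1}$ — and dividing through by $-2ja$ at each step yields, after $3$ differentiations in total,
$$\int_{0}^{\infty} - \frac{4}{\left(a^{2} + x^{2}\right)^{4}} \, dx = - \frac{5 \pi}{8 a^{7}}.$$

Setting $a = \frac{3}{5}$:
$$I = - \frac{390625 \pi}{17496}.$$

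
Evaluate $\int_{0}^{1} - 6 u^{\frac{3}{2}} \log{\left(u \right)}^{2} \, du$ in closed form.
$- \frac{96}{125}$

Begin with the known integral
$$J(a) = \int_{0}^{1} - 6 u^{a} \, du = - \frac{6}{a + 1}.$$

Differentiating under the integral sign brings down a factor of $\ln u$:
$$\frac{dJ}{da} = \int_{0}^{1} - 6 u^{a} \log{\left(u \right)} \, du = \frac{6}{\left(a + 1\right)^{2}}.$$

Repeating twice in total — each differentiation brings down another $\ln u$ — gives
$$\frac{d^{2}J}{da^{2}} = \int_{0}^{1} - 6 u^{a} \log{\left(u \right)}^{2} \, du = - \frac{12}{\left(a + 1\right)^{3}},$$
and the integrand here is exactly the target integrand, so $I = - \frac{12}{\left(a + 1\right)^{3}}$.

Setting $a = \frac{3}{2}$:
$$I = - \frac{96}{125}.$$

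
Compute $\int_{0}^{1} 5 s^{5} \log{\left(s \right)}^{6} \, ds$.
$\frac{25}{1944}$

Start from the elementary integral
$$J(a) = \int_{0}^{1} 5 s^{a} \, ds = \frac{5}{a + 1}.$$

Differentiating under the integral sign brings down a factor of $\ln s$:
$$\frac{dJ}{da} = \int_{0}^{1} 5 s^{a} \log{\left(s \right)} \, ds = - \frac{5}{\left(a + 1\right)^{2}}.$$

Repeating $6$ times in total — each differentiation brings down another $\ln s$ — gives
$$\frac{d^{6}J}{da^{6}} = \int_{0}^{1} 5 s^{a} \log{\left(s \right)}^{6} \, ds = \frac{3600}{\left(a + 1\right)^{7}},$$
and the integrand here is exactly the target integrand, so $I = \frac{3600}{\left(a + 1\right)^{7}}$.

Setting $a = 5$:
$$I = \frac{25}{1944}.$$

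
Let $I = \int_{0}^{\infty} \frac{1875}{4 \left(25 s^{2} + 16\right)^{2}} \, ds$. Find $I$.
$\frac{375 \pi}{1024}$

Recall the elementary integral
$$J(a) = \int_{0}^{\infty} \frac{3}{4 \left(a^{2} + s^{2}\right)} \, ds = \frac{3 \pi}{8 a}.$$

Differentiating under the integral sign with respect to $a$,
$$\frac{dJ}{da} = \int_{0}^{\infty} - \frac{3 a}{2 \left(a^{2} + s^{2}\right)^{2}} \, ds = - \frac{3 \pi}{8 a^{2}},$$
so $\int_{0}^{\infty} \frac{3}{4 \left(a^{2} + s^{2}\right)^{2}} \, ds = \frac{3 \pi}{16 a^{3}}$.

Setting $a = \frac{4}{5}$:
$$I = \frac{375 \pi}{1024}.$$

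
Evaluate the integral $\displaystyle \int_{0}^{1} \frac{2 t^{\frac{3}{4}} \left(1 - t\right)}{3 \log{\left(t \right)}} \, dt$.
$- \frac{2 \log{\left(11 \right)}}{3} + \frac{2 \log{\left(7 \right)}}{3}$

Consider the one-parameter family: let $I(a) = \int_{0}^{1} \frac{2 \left(t^{\frac{3}{4}} - t^{a}\right)}{3 \log{\left(t \right)}} \, dt$.

Since $\dfrac{\partial}{\partial a}\,t^{a} = t^{a} \ln t$, the $\ln t$ in the denominator cancels and
$$\frac{dI}{da} = \int_{0}^{1} - \frac{2}{3} t^{a} \, dt = - \frac{2}{3} \left[\frac{t^{a+1}}{a+1}\right]_0^1 = - \frac{2}{3 a + 3}.$$

Integrating with respect to $a$ gives $I(a) = - \log{\left(\frac{2 \sqrt[3]{14} \left(a + 1\right)^{\frac{2}{3}}}{7} \right)} + C$.

At $a = \frac{3}{4}$ the integrand is identically $0$, so $I(\frac{3}{4}) = 0$. The closed form gives $0$, hence $C = 0$.

Setting $a = \frac{7}{4}$:
$$I = - \frac{2 \log{\left(11 \right)}}{3} + \frac{2 \log{\left(7 \right)}}{3}.$$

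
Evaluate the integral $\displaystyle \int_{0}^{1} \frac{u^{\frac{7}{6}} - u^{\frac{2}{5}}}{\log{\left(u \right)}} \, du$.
$- \log{\left(42 \right)} + \log{\left(65 \right)}$

Consider the one-parameter family: let $I(a) = \int_{0}^{1} \frac{u^{\frac{7}{6}} - u^{a}}{\log{\left(u \right)}} \, du$.

Since $\dfrac{\partial}{\partial a}\,u^{a} = u^{a} \ln u$, the $\ln u$ in the denominator cancels and
$$\frac{dI}{da} = \int_{0}^{1} -1 u^{a} \, du = -1 \left[\frac{u^{a+1}}{a+1}\right]_0^1 = - \frac{1}{a + 1}.$$

Integrating with respect to $a$ gives $I(a) = - \log{\left(\frac{6 a}{13} + \frac{6}{13} \right)} + C$.

At $a = \frac{7}{6}$ the integrand is identically $0$, so $I(\frac{7}{6}) = 0$. The closed form gives $0$, hence $C = 0$.

Setting $a = \frac{2}{5}$:
$$I = - \log{\left(42 \right)} + \log{\left(65 \right)}.$$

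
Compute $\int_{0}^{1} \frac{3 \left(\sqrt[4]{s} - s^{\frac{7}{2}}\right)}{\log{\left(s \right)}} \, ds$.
$- \log{\left(\frac{5832}{125} \right)}$

Introduce a parameter $a$ in the exponent: let $I(a) = \int_{0}^{1} \frac{3 \left(\sqrt[4]{s} - s^{a}\right)}{\log{\left(s \right)}} \, ds$.

Since $\dfrac{\partial}{\partial a}\,s^{a} = s^{a} \ln s$, the $\ln s$ in the denominator cancels and
$$\frac{dI}{da} = \int_{0}^{1} -3 s^{a} \, ds = -3 \left[\frac{s^{a+1}}{a+1}\right]_0^1 = - \frac{3}{a + 1}.$$

Integrating with respect to $a$ gives $I(a) = - \log{\left(\frac{64 \left(a + 1\right)^{3}}{125} \right)} + C$.

At $a = \frac{1}{4}$ the integrand is identically $0$, so $I(\frac{1}{4}) = 0$. The closed form gives $0$, hence $C = 0$.

Setting $a = \frac{7}{2}$:
$$I = - \log{\left(\frac{5832}{125} \right)}.$$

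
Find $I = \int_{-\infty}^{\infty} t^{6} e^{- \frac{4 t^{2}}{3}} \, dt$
$\frac{405 \sqrt{3} \sqrt{\pi}}{1024}$

Begin with the known integral
$$J(a) = \int_{-\infty}^{\infty} e^{- a t^{2}} \, dt = \frac{\sqrt{\pi}}{\sqrt{a}}.$$

Differentiating under the integral sign brings down a factor of $(-t^2)$:
$$\frac{dJ}{da} = \int_{-\infty}^{\infty} - t^{2} e^{- a t^{2}} \, dt = - \frac{\sqrt{\pi}}{2 a^{\frac{3}{2}}}.$$

Repeating $3$ times in total — each differentiation brings down another $(-t^2)$ — gives
$$\frac{d^{3}J}{da^{3}} = \int_{-\infty}^{\infty} - t^{6} e^{- a t^{2}} \, dt = - \frac{15 \sqrt{\pi}}{8 a^{\frac{7}{2}}},$$
and the integrand here is $(-1)^{3}$ times the target integrand, so $I = (-1)^{3}\,\frac{d^{3}J}{da^{3}} = \frac{15 \sqrt{\pi}}{8 a^{\frac{7}{2}}}$.

Setting $a = \frac{4}{3}$:
$$I = \frac{405 \sqrt{3} \sqrt{\pi}}{1024}.$$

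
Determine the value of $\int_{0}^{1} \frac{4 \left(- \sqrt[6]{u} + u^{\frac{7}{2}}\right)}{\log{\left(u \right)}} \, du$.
$- \log{\left(\frac{2401}{531441} \right)}$

Consider the one-parameter family: let $I(a) = \int_{0}^{1} \frac{4 \left(u^{\frac{7}{2}} - u^{a}\right)}{\log{\left(u \right)}} \, du$.

Since $\dfrac{\partial}{\partial a}\,u^{a} = u^{a} \ln u$, the $\ln u$ in the denominator cancels and
$$\frac{dI}{da} = \int_{0}^{1} -4 u^{a} \, du = -4 \left[\frac{u^{a+1}}{a+1}\right]_0^1 = - \frac{4}{a + 1}.$$

Integrating with respect to $a$ gives $I(a) = - \log{\left(\frac{16 \left(a + 1\right)^{4}}{6561} \right)} + C$.

At $a = \frac{7}{2}$ the integrand is identically $0$, so $I(\frac{7}{2}) = 0$. The closed form gives $0$, hence $C = 0$.

Setting $a = \frac{1}{6}$:
$$I = - \log{\left(\frac{2401}{531441} \right)}.$$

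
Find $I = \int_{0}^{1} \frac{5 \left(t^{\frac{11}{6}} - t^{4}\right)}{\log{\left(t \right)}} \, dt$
$- \log{\left(\frac{24300000}{1419857} \right)}$

Introduce a parameter $a$ in the exponent: let $I(a) = \int_{0}^{1} \frac{5 \left(t^{\frac{11}{6}} - t^{a}\right)}{\log{\left(t \right)}} \, dt$.

Since $\dfrac{\partial}{\partial a}\,t^{a} = t^{a} \ln t$, the $\ln t$ in the denominator cancels and
$$\frac{dI}{da} = \int_{0}^{1} -5 t^{a} \, dt = -5 \left[\frac{t^{a+1}}{a+1}\right]_0^1 = - \frac{5}{a + 1}.$$

Integrating with respect to $a$ gives $I(a) = - \log{\left(\frac{7776 \left(a + 1\right)^{5}}{1419857} \right)} + C$.

At $a = \frac{11}{6}$ the integrand is identically $0$, so $I(\frac{11}{6}) = 0$. The closed form gives $0$, hence $C = 0$.

Setting $a = 4$:
$$I = - \log{\left(\frac{24300000}{1419857} \right)}.$$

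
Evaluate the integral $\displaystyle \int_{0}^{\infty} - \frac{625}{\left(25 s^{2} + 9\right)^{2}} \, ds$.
$- \frac{125 \pi}{108}$

Begin with the known result
$$J(a) = \int_{0}^{\infty} - \frac{1}{a^{2} + s^{2}} \, ds = - \frac{\pi}{2 a}.$$

Differentiating under the integral sign with respect to $a$,
$$\frac{dJ}{da} = \int_{0}^{\infty} \frac{2 a}{\left(a^{2} + s^{2}\right)^{2}} \, ds = \frac{\pi}{2 a^{2}},$$
so $\int_{0}^{\infty} - \frac{1}{\left(a^{2} + s^{2}\right)^{2}} \, ds = - \frac{\pi}{4 a^{3}}$.

Setting $a = \frac{3}{5}$:
$$I = - \frac{125 \pi}{108}.$$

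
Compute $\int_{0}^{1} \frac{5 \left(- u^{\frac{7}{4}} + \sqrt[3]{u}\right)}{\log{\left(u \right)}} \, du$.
$\log{\left(\frac{1048576}{39135393} \right)}$

Replace the exponent $\frac{1}{3}$ by a parameter $a$: let $I(a) = \int_{0}^{1} \frac{5 \left(- u^{\frac{7}{4}} + u^{a}\right)}{\log{\left(u \right)}} \, du$.

Since $\dfrac{\partial}{\partial a}\,u^{a} = u^{a} \ln u$, the $\ln u$ in the denominator cancels and
$$\frac{dI}{da} = \int_{0}^{1} 5 u^{a} \, du = 5 \left[\frac{u^{a+1}}{a+1}\right]_0^1 = \frac{5}{a + 1}.$$

Integrating with respect to $a$ gives $I(a) = \log{\left(\frac{1024 \left(a + 1\right)^{5}}{161051} \right)} + C$.

At $a = \frac{7}{4}$ the integrand is identically $0$, so $I(\frac{7}{4}) = 0$. The closed form gives $0$, hence $C = 0$.

Setting $a = \frac{1}{3}$:
$$I = \log{\left(\frac{1048576}{39135393} \right)}.$$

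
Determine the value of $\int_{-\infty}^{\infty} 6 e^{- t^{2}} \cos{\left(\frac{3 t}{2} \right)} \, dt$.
$\frac{6 \sqrt{\pi}}{e^{\frac{9}{16}}}$

Treat the cosine frequency as a parameter and define $I(b) = \int_{-\infty}^{\infty} 6 e^{- t^{2}} \cos{\left(b t \right)} \, dt$.

Differentiating under the integral sign,
$$I'(b) = \int_{-\infty}^{\infty} - 6 t e^{- t^{2}} \sin{\left(b t \right)} \, dt.$$

Integrate $\int_{-\infty}^{\infty} t \sin(b t)\, e^{- t^{2}}\, dt$ by parts with $u = \sin(b t)$ and $dv = t\, e^{- t^{2}}\, dt$, giving $v = - \frac{e^{- t^{2}}}{2}$. The boundary term vanishes and
$$\int_{-\infty}^{\infty} t \sin(b t)\, e^{- t^{2}}\, dt = \frac{b}{2} \int_{-\infty}^{\infty} \cos(b t)\, e^{- t^{2}}\, dt,$$
so $I'(b) = - \frac{b}{2}\, I(b)$.

This is a separable first-order ODE; solving with the initial condition $I(0) = \int_{-\infty}^{\infty} 6 e^{- t^{2}}\,dt = 6 \sqrt{\pi}$ gives
$$I(b) = 6 \sqrt{\pi} e^{- \frac{b^{2}}{4}}.$$

Setting $b = \frac{3}{2}$:
$$I = \frac{6 \sqrt{\pi}}{e^{\frac{9}{16}}}.$$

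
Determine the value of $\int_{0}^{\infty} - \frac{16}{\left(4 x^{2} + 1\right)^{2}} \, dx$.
$- 2 \pi$

Recall the elementary integral
$$J(a) = \int_{0}^{\infty} - \frac{1}{a^{2} + x^{2}} \, dx = - \frac{\pi}{2 a}.$$

Differentiating under the integral sign with respect to $a$,
$$\frac{dJ}{da} = \int_{0}^{\infty} \frac{2 a}{\left(a^{2} + x^{2}\right)^{2}} \, dx = \frac{\pi}{2 a^{2}},$$
so $\int_{0}^{\infty} - \frac{1}{\left(a^{2} + x^{2}\right)^{2}} \, dx = - \frac{\pi}{4 a^{3}}$.

Setting $a = \frac{1}{2}$:
$$I = - 2 \pi.$$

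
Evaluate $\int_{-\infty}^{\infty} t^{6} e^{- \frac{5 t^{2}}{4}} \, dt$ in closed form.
$\frac{48 \sqrt{5} \sqrt{\pi}}{125}$

Start from the elementary integral
$$J(a) = \int_{-\infty}^{\infty} e^{- a t^{2}} \, dt = \frac{\sqrt{\pi}}{\sqrt{a}}.$$

Differentiating under the integral sign brings down a factor of $(-t^2)$:
$$\frac{dJ}{da} = \int_{-\infty}^{\infty} - t^{2} e^{- a t^{2}} \, dt = - \frac{\sqrt{\pi}}{2 a^{\frac{3}{2}}}.$$

Repeating $3$ times in total — each differentiation brings down another $(-t^2)$ — gives
$$\frac{d^{3}J}{da^{3}} = \int_{-\infty}^{\infty} - t^{6} e^{- a t^{2}} \, dt = - \frac{15 \sqrt{\pi}}{8 a^{\frac{7}{2}}},$$
and the integrand here is $(-1)^{3}$ times the target integrand, so $I = (-1)^{3}\,\frac{d^{3}J}{da^{3}} = \frac{15 \sqrt{\pi}}{8 a^{\frac{7}{2}}}$.

Setting $a = \frac{5}{4}$:
$$I = \frac{48 \sqrt{5} \sqrt{\pi}}{125}.$$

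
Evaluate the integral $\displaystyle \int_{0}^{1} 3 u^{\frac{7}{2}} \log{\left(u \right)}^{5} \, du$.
$- \frac{2560}{59049}$

Consider the simpler parametrised integral
$$J(a) = \int_{0}^{1} 3 u^{a} \, du = \frac{3}{a + 1}.$$

Differentiating under the integral sign brings down a factor of $\ln u$:
$$\frac{dJ}{da} = \int_{0}^{1} 3 u^{a} \log{\left(u \right)} \, du = - \frac{3}{\left(a + 1\right)^{2}}.$$

Repeating $5$ times in total — each differentiation brings down another $\ln u$ — gives
$$\frac{d^{5}J}{da^{5}} = \int_{0}^{1} 3 u^{a} \log{\left(u \right)}^{5} \, du = - \frac{360}{\left(a + 1\right)^{6}},$$
and the integrand here is exactly the target integrand, so $I = - \frac{360}{\left(a + 1\right)^{6}}$.

Setting $a = \frac{7}{2}$:
$$I = - \frac{2560}{59049}.$$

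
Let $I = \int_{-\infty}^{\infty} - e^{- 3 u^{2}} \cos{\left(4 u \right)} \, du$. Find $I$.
$- \frac{\sqrt{3} \sqrt{\pi}}{3 e^{\frac{4}{3}}}$

Let $b$ denote the cosine frequency and define $I(b) = \int_{-\infty}^{\infty} - e^{- 3 u^{2}} \cos{\left(b u \right)} \, du$.

Differentiating under the integral sign,
$$I'(b) = \int_{-\infty}^{\infty} u e^{- 3 u^{2}} \sin{\left(b u \right)} \, du.$$

Integrate $\int_{-\infty}^{\infty} u \sin(b u)\, e^{- 3 u^{2}}\, du$ by parts with $w = \sin(b u)$ and $dv = u\, e^{- 3 u^{2}}\, du$, giving $v = - \frac{e^{- 3 u^{2}}}{6}$. The boundary term vanishes and
$$\int_{-\infty}^{\infty} u \sin(b u)\, e^{- 3 u^{2}}\, du = \frac{b}{6} \int_{-\infty}^{\infty} \cos(b u)\, e^{- 3 u^{2}}\, du,$$
so $I'(b) = - \frac{b}{6}\, I(b)$.

This is a separable first-order ODE; solving with the initial condition $I(0) = \int_{-\infty}^{\infty} - e^{- 3 u^{2}}\,du = - \frac{\sqrt{3} \sqrt{\pi}}{3}$ gives
$$I(b) = - \frac{\sqrt{3} \sqrt{\pi} e^{- \frac{b^{2}}{12}}}{3}.$$

Setting $b = 4$:
$$I = - \frac{\sqrt{3} \sqrt{\pi}}{3 e^{\frac{4}{3}}}.$$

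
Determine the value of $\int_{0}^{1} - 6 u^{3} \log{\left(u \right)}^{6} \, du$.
$- \frac{135}{512}$

Begin with the known integral
$$J(a) = \int_{0}^{1} - 6 u^{a} \, du = - \frac{6}{a + 1}.$$

Differentiating under the integral sign brings down a factor of $\ln u$:
$$\frac{dJ}{da} = \int_{0}^{1} - 6 u^{a} \log{\left(u \right)} \, du = \frac{6}{\left(a + 1\right)^{2}}.$$

Repeating $6$ times in total — each differentiation brings down another $\ln u$ — gives
$$\frac{d^{6}J}{da^{6}} = \int_{0}^{1} - 6 u^{a} \log{\left(u \right)}^{6} \, du = - \frac{4320}{\left(a + 1\right)^{7}},$$
and the integrand here is exactly the target integrand, so $I = - \frac{4320}{\left(a + 1\right)^{7}}$.

Setting $a = 3$:
$$I = - \frac{135}{512}.$$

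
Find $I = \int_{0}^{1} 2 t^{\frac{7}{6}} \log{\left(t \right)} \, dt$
$- \frac{72}{169}$

Consider the simpler parametrised integral
$$J(a) = \int_{0}^{1} 2 t^{a} \, dt = \frac{2}{a + 1}.$$

Differentiating under the integral sign brings down a factor of $\ln t$:
$$\frac{dJ}{da} = \int_{0}^{1} 2 t^{a} \log{\left(t \right)} \, dt = - \frac{2}{\left(a + 1\right)^{2}}.$$

The integral on the left is $I$, so $I = - \frac{2}{\left(a + 1\right)^{2}}$.

Setting $a = \frac{7}{6}$:
$$I = - \frac{72}{169}.$$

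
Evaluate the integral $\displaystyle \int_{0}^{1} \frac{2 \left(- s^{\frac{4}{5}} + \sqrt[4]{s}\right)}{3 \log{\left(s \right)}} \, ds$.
$\log{\left(\frac{5 \sqrt[3]{180}}{36} \right)}$

Introduce a parameter $a$ in the exponent: let $I(a) = \int_{0}^{1} \frac{2 \left(- s^{\frac{4}{5}} + s^{a}\right)}{3 \log{\left(s \right)}} \, ds$.

Since $\dfrac{\partial}{\partial a}\,s^{a} = s^{a} \ln s$, the $\ln s$ in the denominator cancels and
$$\frac{dI}{da} = \int_{0}^{1} \frac{2}{3} s^{a} \, ds = \frac{2}{3} \left[\frac{s^{a+1}}{a+1}\right]_0^1 = \frac{2}{3 \left(a + 1\right)}.$$

Integrating with respect to $a$ gives $I(a) = \log{\left(\frac{15^{\frac{2}{3}} \left(a + 1\right)^{\frac{2}{3}}}{9} \right)} + C$.

At $a = \frac{4}{5}$ the integrand is identically $0$, so $I(\frac{4}{5}) = 0$. The closed form gives $0$, hence $C = 0$.

Setting $a = \frac{1}{4}$:
$$I = \log{\left(\frac{5 \sqrt[3]{180}}{36} \right)}.$$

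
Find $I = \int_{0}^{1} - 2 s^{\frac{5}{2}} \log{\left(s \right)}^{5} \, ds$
$\frac{15360}{117649}$

Consider the simpler parametrised integral
$$J(a) = \int_{0}^{1} - 2 s^{a} \, ds = - \frac{2}{a + 1}.$$

Differentiating under the integral sign brings down a factor of $\ln s$:
$$\frac{dJ}{da} = \int_{0}^{1} - 2 s^{a} \log{\left(s \right)} \, ds = \frac{2}{\left(a + 1\right)^{2}}.$$

Repeating $5$ times in total — each differentiation brings down another $\ln s$ — gives
$$\frac{d^{5}J}{da^{5}} = \int_{0}^{1} - 2 s^{a} \log{\left(s \right)}^{5} \, ds = \frac{240}{\left(a + 1\right)^{6}},$$
and the integrand here is exactly the target integrand, so $I = \frac{240}{\left(a + 1\right)^{6}}$.

Setting $a = \frac{5}{2}$:
$$I = \frac{15360}{117649}.$$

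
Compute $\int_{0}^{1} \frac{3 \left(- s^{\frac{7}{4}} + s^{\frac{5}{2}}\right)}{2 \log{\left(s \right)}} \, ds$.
$\log{\left(\frac{14 \sqrt{154}}{121} \right)}$

Introduce a parameter $a$ in the exponent: let $I(a) = \int_{0}^{1} \frac{3 \left(- s^{\frac{7}{4}} + s^{a}\right)}{2 \log{\left(s \right)}} \, ds$.

Since $\dfrac{\partial}{\partial a}\,s^{a} = s^{a} \ln s$, the $\ln s$ in the denominator cancels and
$$\frac{dI}{da} = \int_{0}^{1} \frac{3}{2} s^{a} \, ds = \frac{3}{2} \left[\frac{s^{a+1}}{a+1}\right]_0^1 = \frac{3}{2 \left(a + 1\right)}.$$

Integrating with respect to $a$ gives $I(a) = \log{\left(\frac{8 \sqrt{11} \left(a + 1\right)^{\frac{3}{2}}}{121} \right)} + C$.

At $a = \frac{7}{4}$ the integrand is identically $0$, so $I(\frac{7}{4}) = 0$. The closed form gives $0$, hence $C = 0$.

Setting $a = \frac{5}{2}$:
$$I = \log{\left(\frac{14 \sqrt{154}}{121} \right)}.$$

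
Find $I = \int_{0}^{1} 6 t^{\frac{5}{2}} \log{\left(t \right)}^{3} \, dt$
$- \frac{576}{2401}$

Consider the simpler parametrised integral
$$J(a) = \int_{0}^{1} 6 t^{a} \, dt = \frac{6}{a + 1}.$$

Differentiating under the integral sign brings down a factor of $\ln t$:
$$\frac{dJ}{da} = \int_{0}^{1} 6 t^{a} \log{\left(t \right)} \, dt = - \frac{6}{\left(a + 1\right)^{2}}.$$

Repeating $3$ times in total — each differentiation brings down another $\ln t$ — gives
$$\frac{d^{3}J}{da^{3}} = \int_{0}^{1} 6 t^{a} \log{\left(t \right)}^{3} \, dt = - \frac{36}{\left(a + 1\right)^{4}},$$
and the integrand here is exactly the target integrand, so $I = - \frac{36}{\left(a + 1\right)^{4}}$.

Setting $a = \frac{5}{2}$:
$$I = - \frac{576}{2401}.$$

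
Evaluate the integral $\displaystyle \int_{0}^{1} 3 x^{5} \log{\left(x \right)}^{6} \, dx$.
$\frac{5}{648}$

Start from the elementary integral
$$J(a) = \int_{0}^{1} 3 x^{a} \, dx = \frac{3}{a + 1}.$$

Differentiating under the integral sign brings down a factor of $\ln x$:
$$\frac{dJ}{da} = \int_{0}^{1} 3 x^{a} \log{\left(x \right)} \, dx = - \frac{3}{\left(a + 1\right)^{2}}.$$

Repeating $6$ times in total — each differentiation brings down another $\ln x$ — gives
$$\frac{d^{6}J}{da^{6}} = \int_{0}^{1} 3 x^{a} \log{\left(x \right)}^{6} \, dx = \frac{2160}{\left(a + 1\right)^{7}},$$
and the integrand here is exactly the target integrand, so $I = \frac{2160}{\left(a + 1\right)^{7}}$.

Setting $a = 5$:
$$I = \frac{5}{648}.$$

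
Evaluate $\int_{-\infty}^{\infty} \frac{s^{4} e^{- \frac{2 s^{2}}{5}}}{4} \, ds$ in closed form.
$\frac{75 \sqrt{10} \sqrt{\pi}}{128}$

Consider the simpler parametrised integral
$$J(a) = \int_{-\infty}^{\infty} \frac{e^{- a s^{2}}}{4} \, ds = \frac{\sqrt{\pi}}{4 \sqrt{a}}.$$

Differentiating under the integral sign brings down a factor of $(-s^2)$:
$$\frac{dJ}{da} = \int_{-\infty}^{\infty} - \frac{s^{2} e^{- a s^{2}}}{4} \, ds = - \frac{\sqrt{\pi}}{8 a^{\frac{3}{2}}}.$$

Repeating twice in total — each differentiation brings down another $(-s^2)$ — gives
$$\frac{d^{2}J}{da^{2}} = \int_{-\infty}^{\infty} \frac{s^{4} e^{- a s^{2}}}{4} \, ds = \frac{3 \sqrt{\pi}}{16 a^{\frac{5}{2}}},$$
and the integrand here is exactly the target integrand, so $I = \frac{3 \sqrt{\pi}}{16 a^{\frac{5}{2}}}$.

Setting $a = \frac{2}{5}$:
$$I = \frac{75 \sqrt{10} \sqrt{\pi}}{128}.$$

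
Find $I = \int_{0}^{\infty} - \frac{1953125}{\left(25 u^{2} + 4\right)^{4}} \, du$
$- \frac{1953125 \pi}{4096}$

Recall the elementary integral
$$J(a) = \int_{0}^{\infty} - \frac{5}{a^{2} + u^{2}} \, du = - \frac{5 \pi}{2 a}.$$

Differentiating under the integral sign with respect to $a$,
$$\frac{dJ}{da} = \int_{0}^{\infty} \frac{10 a}{\left(a^{2} + u^{2}\right)^{2}} \, du = \frac{5 \pi}{2 a^{2}},$$
so $\int_{0}^{\infty} - \frac{5}{\left(a^{2} + u^{2}\right)^{2}} \, du = - \frac{5 \pi}{4 a^{3}}$.

Repeating — each differentiation of $1/(u^2+a^2)^j$ produces $-2ja/(u^2+a^2)^{j+1}$ — and dividing through by $-2ja$ at each step yields, after $3$ differentiations in total,
$$\int_{0}^{\infty} - \frac{5}{\left(a^{2} + u^{2}\right)^{4}} \, du = - \frac{25 \pi}{32 a^{7}}.$$

Setting $a = \frac{2}{5}$:
$$I = - \frac{1953125 \pi}{4096}.$$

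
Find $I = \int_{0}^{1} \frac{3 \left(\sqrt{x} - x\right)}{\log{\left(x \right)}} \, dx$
$\log{\left(\frac{27}{64} \right)}$

Consider the one-parameter family: let $I(a) = \int_{0}^{1} \frac{3 \left(- x + x^{a}\right)}{\log{\left(x \right)}} \, dx$.

Since $\dfrac{\partial}{\partial a}\,x^{a} = x^{a} \ln x$, the $\ln x$ in the denominator cancels and
$$\frac{dI}{da} = \int_{0}^{1} 3 x^{a} \, dx = 3 \left[\frac{x^{a+1}}{a+1}\right]_0^1 = \frac{3}{a + 1}.$$

Integrating with respect to $a$ gives $I(a) = \log{\left(\frac{\left(a + 1\right)^{3}}{8} \right)} + C$.

At $a = 1$ the integrand is identically $0$, so $I(1) = 0$. The closed form gives $0$, hence $C = 0$.

Setting $a = \frac{1}{2}$:
$$I = \log{\left(\frac{27}{64} \right)}.$$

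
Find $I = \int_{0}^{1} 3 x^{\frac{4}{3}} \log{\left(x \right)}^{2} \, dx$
$\frac{162}{343}$

Begin with the known integral
$$J(a) = \int_{0}^{1} 3 x^{a} \, dx = \frac{3}{a + 1}.$$

Differentiating under the integral sign brings down a factor of $\ln x$:
$$\frac{dJ}{da} = \int_{0}^{1} 3 x^{a} \log{\left(x \right)} \, dx = - \frac{3}{\left(a + 1\right)^{2}}.$$

Repeating twice in total — each differentiation brings down another $\ln x$ — gives
$$\frac{d^{2}J}{da^{2}} = \int_{0}^{1} 3 x^{a} \log{\left(x \right)}^{2} \, dx = \frac{6}{\left(a + 1\right)^{3}},$$
and the integrand here is exactly the target integrand, so $I = \frac{6}{\left(a + 1\right)^{3}}$.

Setting $a = \frac{4}{3}$:
$$I = \frac{162}{343}.$$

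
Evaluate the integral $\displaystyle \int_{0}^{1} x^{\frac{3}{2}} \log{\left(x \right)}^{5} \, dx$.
$- \frac{1536}{3125}$

Begin with the known integral
$$J(a) = \int_{0}^{1} x^{a} \, dx = \frac{1}{a + 1}.$$

Differentiating under the integral sign brings down a factor of $\ln x$:
$$\frac{dJ}{da} = \int_{0}^{1} x^{a} \log{\left(x \right)} \, dx = - \frac{1}{\left(a + 1\right)^{2}}.$$

Repeating $5$ times in total — each differentiation brings down another $\ln x$ — gives
$$\frac{d^{5}J}{da^{5}} = \int_{0}^{1} x^{a} \log{\left(x \right)}^{5} \, dx = - \frac{120}{\left(a + 1\right)^{6}},$$
and the integrand here is exactly the target integrand, so $I = - \frac{120}{\left(a + 1\right)^{6}}$.

Setting $a = \frac{3}{2}$:
$$I = - \frac{1536}{3125}.$$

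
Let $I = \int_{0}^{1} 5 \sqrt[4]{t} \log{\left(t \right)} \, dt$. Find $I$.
$- \frac{16}{5}$

Consider the simpler parametrised integral
$$J(a) = \int_{0}^{1} 5 t^{a} \, dt = \frac{5}{a + 1}.$$

Differentiating under the integral sign brings down a factor of $\ln t$:
$$\frac{dJ}{da} = \int_{0}^{1} 5 t^{a} \log{\left(t \right)} \, dt = - \frac{5}{\left(a + 1\right)^{2}}.$$

The integral on the left is $I$, so $I = - \frac{5}{\left(a + 1\right)^{2}}$.

Setting $a = \frac{1}{4}$:
$$I = - \frac{16}{5}.$$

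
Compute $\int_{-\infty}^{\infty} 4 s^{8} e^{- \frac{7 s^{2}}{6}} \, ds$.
$\frac{4860 \sqrt{42} \sqrt{\pi}}{2401}$

Start from the elementary integral
$$J(a) = \int_{-\infty}^{\infty} 4 e^{- a s^{2}} \, ds = \frac{4 \sqrt{\pi}}{\sqrt{a}}.$$

Differentiating under the integral sign brings down a factor of $(-s^2)$:
$$\frac{dJ}{da} = \int_{-\infty}^{\infty} - 4 s^{2} e^{- a s^{2}} \, ds = - \frac{2 \sqrt{\pi}}{a^{\frac{3}{2}}}.$$

Repeating $4$ times in total — each differentiation brings down another $(-s^2)$ — gives
$$\frac{d^{4}J}{da^{4}} = \int_{-\infty}^{\infty} 4 s^{8} e^{- a s^{2}} \, ds = \frac{105 \sqrt{\pi}}{4 a^{\frac{9}{2}}},$$
and the integrand here is exactly the target integrand, so $I = \frac{105 \sqrt{\pi}}{4 a^{\frac{9}{2}}}$.

Setting $a = \frac{7}{6}$:
$$I = \frac{4860 \sqrt{42} \sqrt{\pi}}{2401}.$$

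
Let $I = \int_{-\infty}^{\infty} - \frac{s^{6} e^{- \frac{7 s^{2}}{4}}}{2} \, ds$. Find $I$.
$- \frac{120 \sqrt{7} \sqrt{\pi}}{2401}$

Begin with the known integral
$$J(a) = \int_{-\infty}^{\infty} - \frac{e^{- a s^{2}}}{2} \, ds = - \frac{\sqrt{\pi}}{2 \sqrt{a}}.$$

Differentiating under the integral sign brings down a factor of $(-s^2)$:
$$\frac{dJ}{da} = \int_{-\infty}^{\infty} \frac{s^{2} e^{- a s^{2}}}{2} \, ds = \frac{\sqrt{\pi}}{4 a^{\frac{3}{2}}}.$$

Repeating $3$ times in total — each differentiation brings down another $(-s^2)$ — gives
$$\frac{d^{3}J}{da^{3}} = \int_{-\infty}^{\infty} \frac{s^{6} e^{- a s^{2}}}{2} \, ds = \frac{15 \sqrt{\pi}}{16 a^{\frac{7}{2}}},$$
and the integrand here is $(-1)^{3}$ times the target integrand, so $I = (-1)^{3}\,\frac{d^{3}J}{da^{3}} = - \frac{15 \sqrt{\pi}}{16 a^{\frac{7}{2}}}$.

Setting $a = \frac{7}{4}$:
$$I = - \frac{120 \sqrt{7} \sqrt{\pi}}{2401}.$$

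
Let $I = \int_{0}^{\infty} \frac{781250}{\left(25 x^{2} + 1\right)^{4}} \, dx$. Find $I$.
$\frac{390625 \pi}{16}$

Recall the elementary integral
$$J(a) = \int_{0}^{\infty} \frac{2}{a^{2} + x^{2}} \, dx = \frac{\pi}{a}.$$

Differentiating under the integral sign with respect to $a$,
$$\frac{dJ}{da} = \int_{0}^{\infty} - \frac{4 a}{\left(a^{2} + x^{2}\right)^{2}} \, dx = - \frac{\pi}{a^{2}},$$
so $\int_{0}^{\infty} \frac{2}{\left(a^{2} + x^{2}\right)^{2}} \, dx = \frac{\pi}{2 a^{3}}$.

Repeating — each differentiation of $1/(x^2+a^2)^j$ produces $-2ja/(x^2+a^2)^{j+1}$ — and dividing through by $-2ja$ at each step yields, after $3$ differentiations in total,
$$\int_{0}^{\infty} \frac{2}{\left(a^{2} + x^{2}\right)^{4}} \, dx = \frac{5 \pi}{16 a^{7}}.$$

Setting $a = \frac{1}{5}$:
$$I = \frac{390625 \pi}{16}.$$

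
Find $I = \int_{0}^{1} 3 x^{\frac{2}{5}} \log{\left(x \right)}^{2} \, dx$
$\frac{750}{343}$

Start from the elementary integral
$$J(a) = \int_{0}^{1} 3 x^{a} \, dx = \frac{3}{a + 1}.$$

Differentiating under the integral sign brings down a factor of $\ln x$:
$$\frac{dJ}{da} = \int_{0}^{1} 3 x^{a} \log{\left(x \right)} \, dx = - \frac{3}{\left(a + 1\right)^{2}}.$$

Repeating twice in total — each differentiation brings down another $\ln x$ — gives
$$\frac{d^{2}J}{da^{2}} = \int_{0}^{1} 3 x^{a} \log{\left(x \right)}^{2} \, dx = \frac{6}{\left(a + 1\right)^{3}},$$
and the integrand here is exactly the target integrand, so $I = \frac{6}{\left(a + 1\right)^{3}}$.

Setting $a = \frac{2}{5}$:
$$I = \frac{750}{343}.$$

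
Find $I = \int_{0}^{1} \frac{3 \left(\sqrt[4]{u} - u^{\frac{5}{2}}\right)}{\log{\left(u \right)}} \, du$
$- \log{\left(\frac{2744}{125} \right)}$

Replace the exponent $\frac{5}{2}$ by a parameter $a$: let $I(a) = \int_{0}^{1} \frac{3 \left(\sqrt[4]{u} - u^{a}\right)}{\log{\left(u \right)}} \, du$.

Since $\dfrac{\partial}{\partial a}\,u^{a} = u^{a} \ln u$, the $\ln u$ in the denominator cancels and
$$\frac{dI}{da} = \int_{0}^{1} -3 u^{a} \, du = -3 \left[\frac{u^{a+1}}{a+1}\right]_0^1 = - \frac{3}{a + 1}.$$

Integrating with respect to $a$ gives $I(a) = - \log{\left(\frac{64 \left(a + 1\right)^{3}}{125} \right)} + C$.

At $a = \frac{1}{4}$ the integrand is identically $0$, so $I(\frac{1}{4}) = 0$. The closed form gives $0$, hence $C = 0$.

Setting $a = \frac{5}{2}$:
$$I = - \log{\left(\frac{2744}{125} \right)}.$$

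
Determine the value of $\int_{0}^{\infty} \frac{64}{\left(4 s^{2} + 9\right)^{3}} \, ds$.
$\frac{2 \pi}{81}$

Start from the standard arctangent integral
$$J(a) = \int_{0}^{\infty} \frac{1}{a^{2} + s^{2}} \, ds = \frac{\pi}{2 a}.$$

Differentiating under the integral sign with respect to $a$,
$$\frac{dJ}{da} = \int_{0}^{\infty} - \frac{2 a}{\left(a^{2} + s^{2}\right)^{2}} \, ds = - \frac{\pi}{2 a^{2}},$$
so $\int_{0}^{\infty} \frac{1}{\left(a^{2} + s^{2}\right)^{2}} \, ds = \frac{\pi}{4 a^{3}}$.

Repeating — each differentiation of $1/(s^2+a^2)^j$ produces $-2ja/(s^2+a^2)^{j+1}$ — and dividing through by $-2ja$ at each step yields, after $2$ differentiations in total,
$$\int_{0}^{\infty} \frac{1}{\left(a^{2} + s^{2}\right)^{3}} \, ds = \frac{3 \pi}{16 a^{5}}.$$

Setting $a = \frac{3}{2}$:
$$I = \frac{2 \pi}{81}.$$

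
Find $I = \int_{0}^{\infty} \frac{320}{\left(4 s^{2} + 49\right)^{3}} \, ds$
$\frac{30 \pi}{16807}$

Begin with the known result
$$J(a) = \int_{0}^{\infty} \frac{5}{a^{2} + s^{2}} \, ds = \frac{5 \pi}{2 a}.$$

Differentiating under the integral sign with respect to $a$,
$$\frac{dJ}{da} = \int_{0}^{\infty} - \frac{10 a}{\left(a^{2} + s^{2}\right)^{2}} \, ds = - \frac{5 \pi}{2 a^{2}},$$
so $\int_{0}^{\infty} \frac{5}{\left(a^{2} + s^{2}\right)^{2}} \, ds = \frac{5 \pi}{4 a^{3}}$.

Repeating — each differentiation of $1/(s^2+a^2)^j$ produces $-2ja/(s^2+a^2)^{j+1}$ — and dividing through by $-2ja$ at each step yields, after $2$ differentiations in total,
$$\int_{0}^{\infty} \frac{5}{\left(a^{2} + s^{2}\right)^{3}} \, ds = \frac{15 \pi}{16 a^{5}}.$$

Setting $a = \frac{7}{2}$:
$$I = \frac{30 \pi}{16807}.$$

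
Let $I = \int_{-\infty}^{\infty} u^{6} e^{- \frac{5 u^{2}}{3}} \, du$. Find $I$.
$\frac{81 \sqrt{15} \sqrt{\pi}}{1000}$

Start from the elementary integral
$$J(a) = \int_{-\infty}^{\infty} e^{- a u^{2}} \, du = \frac{\sqrt{\pi}}{\sqrt{a}}.$$

Differentiating under the integral sign brings down a factor of $(-u^2)$:
$$\frac{dJ}{da} = \int_{-\infty}^{\infty} - u^{2} e^{- a u^{2}} \, du = - \frac{\sqrt{\pi}}{2 a^{\frac{3}{2}}}.$$

Repeating $3$ times in total — each differentiation brings down another $(-u^2)$ — gives
$$\frac{d^{3}J}{da^{3}} = \int_{-\infty}^{\infty} - u^{6} e^{- a u^{2}} \, du = - \frac{15 \sqrt{\pi}}{8 a^{\frac{7}{2}}},$$
and the integrand here is $(-1)^{3}$ times the target integrand, so $I = (-1)^{3}\,\frac{d^{3}J}{da^{3}} = \frac{15 \sqrt{\pi}}{8 a^{\frac{7}{2}}}$.

Setting $a = \frac{5}{3}$:
$$I = \frac{81 \sqrt{15} \sqrt{\pi}}{1000}.$$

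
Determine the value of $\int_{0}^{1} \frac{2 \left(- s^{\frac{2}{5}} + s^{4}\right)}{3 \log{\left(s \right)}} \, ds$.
$\log{\left(\frac{5 \sqrt[3]{35}}{7} \right)}$

Replace the exponent $4$ by a parameter $a$: let $I(a) = \int_{0}^{1} \frac{2 \left(- s^{\frac{2}{5}} + s^{a}\right)}{3 \log{\left(s \right)}} \, ds$.

Since $\dfrac{\partial}{\partial a}\,s^{a} = s^{a} \ln s$, the $\ln s$ in the denominator cancels and
$$\frac{dI}{da} = \int_{0}^{1} \frac{2}{3} s^{a} \, ds = \frac{2}{3} \left[\frac{s^{a+1}}{a+1}\right]_0^1 = \frac{2}{3 \left(a + 1\right)}.$$

Integrating with respect to $a$ gives $I(a) = \log{\left(\frac{5^{\frac{2}{3}} \sqrt[3]{7} \left(a + 1\right)^{\frac{2}{3}}}{7} \right)} + C$.

At $a = \frac{2}{5}$ the integrand is identically $0$, so $I(\frac{2}{5}) = 0$. The closed form gives $0$, hence $C = 0$.

Setting $a = 4$:
$$I = \log{\left(\frac{5 \sqrt[3]{35}}{7} \right)}.$$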